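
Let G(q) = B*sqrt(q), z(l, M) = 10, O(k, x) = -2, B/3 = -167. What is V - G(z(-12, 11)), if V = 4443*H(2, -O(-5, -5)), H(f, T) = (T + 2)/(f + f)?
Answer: 4443 + 501*sqrt(10) ≈ 6027.3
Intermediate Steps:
B = -501 (B = 3*(-167) = -501)
G(q) = -501*sqrt(q)
H(f, T) = (2 + T)/(2*f) (H(f, T) = (2 + T)/((2*f)) = (2 + T)*(1/(2*f)) = (2 + T)/(2*f))
V = 4443 (V = 4443*((1/2)*(2 - 1*(-2))/2) = 4443*((1/2)*(1/2)*(2 + 2)) = 4443*((1/2)*(1/2)*4) = 4443*1 = 4443)
V - G(z(-12, 11)) = 4443 - (-501)*sqrt(10) = 4443 + 501*sqrt(10)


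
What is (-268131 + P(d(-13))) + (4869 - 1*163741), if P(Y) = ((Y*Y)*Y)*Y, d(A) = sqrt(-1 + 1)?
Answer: -427003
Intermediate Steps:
d(A) = 0 (d(A) = sqrt(0) = 0)
P(Y) = Y**4 (P(Y) = (Y**2*Y)*Y = Y**3*Y = Y**4)
(-268131 + P(d(-13))) + (4869 - 1*163741) = (-268131 + 0**4) + (4869 - 1*163741) = (-268131 + 0) + (4869 - 163741) = -268131 - 158872 = -427003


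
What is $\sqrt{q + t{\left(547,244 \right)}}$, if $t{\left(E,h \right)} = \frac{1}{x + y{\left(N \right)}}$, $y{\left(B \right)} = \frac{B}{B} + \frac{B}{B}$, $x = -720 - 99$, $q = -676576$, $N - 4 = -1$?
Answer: $\frac{i \sqrt{451607038481}}{817} \approx 822.54 i$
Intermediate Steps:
$N = 3$ ($N = 4 - 1 = 3$)
$x = -819$ ($x = -720 - 99 = -819$)
$y{\left(B \right)} = 2$ ($y{\left(B \right)} = 1 + 1 = 2$)
$t{\left(E,h \right)} = - \frac{1}{817}$ ($t{\left(E,h \right)} = \frac{1}{-819 + 2} = \frac{1}{-817} = - \frac{1}{817}$)
$\sqrt{q + t{\left(547,244 \right)}} = \sqrt{-676576 - \frac{1}{817}} = \sqrt{- \frac{552762593}{817}} = \frac{i \sqrt{451607038481}}{817}$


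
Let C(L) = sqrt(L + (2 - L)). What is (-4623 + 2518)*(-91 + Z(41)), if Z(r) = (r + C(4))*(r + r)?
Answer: -6885455 - 172610*sqrt(2) ≈ -7.1296e+6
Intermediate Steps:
C(L) = sqrt(2)
Z(r) = 2*r*(r + sqrt(2)) (Z(r) = (r + sqrt(2))*(r + r) = (r + sqrt(2))*(2*r) = 2*r*(r + sqrt(2)))
(-4623 + 2518)*(-91 + Z(41)) = (-4623 + 2518)*(-91 + 2*41*(41 + sqrt(2))) = -2105*(-91 + (3362 + 82*sqrt(2))) = -2105*(3271 + 82*sqrt(2)) = -6885455 - 172610*sqrt(2)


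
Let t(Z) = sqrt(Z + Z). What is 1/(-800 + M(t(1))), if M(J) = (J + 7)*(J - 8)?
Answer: -427/364657 + sqrt(2)/729314 ≈ -0.0011690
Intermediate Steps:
t(Z) = sqrt(2)*sqrt(Z) (t(Z) = sqrt(2*Z) = sqrt(2)*sqrt(Z))
M(J) = (-8 + J)*(7 + J) (M(J) = (7 + J)*(-8 + J) = (-8 + J)*(7 + J))
1/(-800 + M(t(1))) = 1/(-800 + (-56 + (sqrt(2)*sqrt(1))**2 - sqrt(2)*sqrt(1))) = 1/(-800 + (-56 + (sqrt(2)*1)**2 - sqrt(2))) = 1/(-800 + (-56 + (sqrt(2))**2 - sqrt(2))) = 1/(-800 + (-56 + 2 - sqrt(2))) = 1/(-800 + (-54 - sqrt(2))) = 1/(-854 - sqrt(2))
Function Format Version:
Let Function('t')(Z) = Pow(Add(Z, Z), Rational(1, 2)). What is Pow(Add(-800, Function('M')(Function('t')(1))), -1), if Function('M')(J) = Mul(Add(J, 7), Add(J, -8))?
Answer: Add(Rational(-427, 364657), Mul(Rational(1, 729314), Pow(2, Rational(1, 2)))) ≈ -0.0011690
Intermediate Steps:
Function('t')(Z) = Mul(Pow(2, Rational(1, 2)), Pow(Z, Rational(1, 2))) (Function('t')(Z) = Pow(Mul(2, Z), Rational(1, 2)) = Mul(Pow(2, Rational(1, 2)), Pow(Z, Rational(1, 2))))
Function('M')(J) = Mul(Add(-8, J), Add(7, J)) (Function('M')(J) = Mul(Add(7, J), Add(-8, J)) = Mul(Add(-8, J), Add(7, J)))
Pow(Add(-800, Function('M')(Function('t')(1))), -1) = Pow(Add(-800, Add(-56, Pow(Mul(Pow(2, Rational(1, 2)), Pow(1, Rational(1, 2))), 2), Mul(-1, Mul(Pow(2, Rational(1, 2)), Pow(1, Rational(1, 2)))))), -1) = Pow(Add(-800, Add(-56, Pow(Mul(Pow(2, Rational(1, 2)), 1), 2), Mul(-1, Mul(Pow(2, Rational(1, 2)), 1)))), -1) = Pow(Add(-800, Add(-56, Pow(Pow(2, Rational(1, 2)), 2), Mul(-1, Pow(2, Rational(1, 2))))), -1) = Pow(Add(-800, Add(-56, 2, Mul(-1, Pow(2, Rational(1, 2))))), -1) = Pow(Add(-800, Add(-54, Mul(-1, Pow(2, Rational(1, 2))))), -1) = Pow(Add(-854, Mul(-1, Pow(2, Rational(1, 2)))), -1)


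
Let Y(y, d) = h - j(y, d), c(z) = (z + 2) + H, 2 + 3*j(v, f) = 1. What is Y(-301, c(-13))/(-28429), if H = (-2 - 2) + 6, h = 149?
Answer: -448/85287 ≈ -0.0052529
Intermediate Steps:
H = 2 (H = -4 + 6 = 2)
j(v, f) = -1/3 (j(v, f) = -2/3 + (1/3)*1 = -2/3 + 1/3 = -1/3)
c(z) = 4 + z (c(z) = (z + 2) + 2 = (2 + z) + 2 = 4 + z)
Y(y, d) = 448/3 (Y(y, d) = 149 - 1*(-1/3) = 149 + 1/3 = 448/3)
Y(-301, c(-13))/(-28429) = (448/3)/(-28429) = (448/3)*(-1/28429) = -448/85287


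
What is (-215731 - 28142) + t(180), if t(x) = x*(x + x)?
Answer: -179073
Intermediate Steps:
t(x) = 2*x² (t(x) = x*(2*x) = 2*x²)
(-215731 - 28142) + t(180) = (-215731 - 28142) + 2*180² = -243873 + 2*32400 = -243873 + 64800 = -179073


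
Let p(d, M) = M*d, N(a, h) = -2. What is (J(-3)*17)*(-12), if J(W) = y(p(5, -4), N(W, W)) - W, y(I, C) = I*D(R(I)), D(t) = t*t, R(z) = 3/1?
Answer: 36108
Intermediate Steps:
R(z) = 3 (R(z) = 3*1 = 3)
D(t) = t²
y(I, C) = 9*I (y(I, C) = I*3² = I*9 = 9*I)
J(W) = -180 - W (J(W) = 9*(-4*5) - W = 9*(-20) - W = -180 - W)
(J(-3)*17)*(-12) = ((-180 - 1*(-3))*17)*(-12) = ((-180 + 3)*17)*(-12) = -177*17*(-12) = -3009*(-12) = 36108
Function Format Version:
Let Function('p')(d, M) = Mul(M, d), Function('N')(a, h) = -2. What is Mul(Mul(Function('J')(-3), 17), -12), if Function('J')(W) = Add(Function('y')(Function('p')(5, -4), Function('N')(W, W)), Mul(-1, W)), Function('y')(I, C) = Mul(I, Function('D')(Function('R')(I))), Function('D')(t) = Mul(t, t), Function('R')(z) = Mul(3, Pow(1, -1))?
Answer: 36108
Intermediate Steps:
Function('R')(z) = 3 (Function('R')(z) = Mul(3, 1) = 3)
Function('D')(t) = Pow(t, 2)
Function('y')(I, C) = Mul(9, I) (Function('y')(I, C) = Mul(I, Pow(3, 2)) = Mul(I, 9) = Mul(9, I))
Function('J')(W) = Add(-180, Mul(-1, W)) (Function('J')(W) = Add(Mul(9, Mul(-4, 5)), Mul(-1, W)) = Add(Mul(9, -20), Mul(-1, W)) = Add(-180, Mul(-1, W)))
Mul(Mul(Function('J')(-3), 17), -12) = Mul(Mul(Add(-180, Mul(-1, -3)), 17), -12) = Mul(Mul(Add(-180, 3), 17), -12) = Mul(Mul(-177, 17), -12) = Mul(-3009, -12) = 36108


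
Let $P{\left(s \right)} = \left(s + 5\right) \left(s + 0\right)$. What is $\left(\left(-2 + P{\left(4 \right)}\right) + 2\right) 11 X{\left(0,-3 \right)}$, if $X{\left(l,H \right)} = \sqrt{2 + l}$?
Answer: $396 \sqrt{2} \approx 560.03$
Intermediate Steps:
$P{\left(s \right)} = s \left(5 + s\right)$ ($P{\left(s \right)} = \left(5 + s\right) s = s \left(5 + s\right)$)
$\left(\left(-2 + P{\left(4 \right)}\right) + 2\right) 11 X{\left(0,-3 \right)} = \left(\left(-2 + 4 \left(5 + 4\right)\right) + 2\right) 11 \sqrt{2 + 0} = \left(\left(-2 + 4 \cdot 9\right) + 2\right) 11 \sqrt{2} = \left(\left(-2 + 36\right) + 2\right) 11 \sqrt{2} = \left(34 + 2\right) 11 \sqrt{2} = 36 \cdot 11 \sqrt{2} = 396 \sqrt{2}$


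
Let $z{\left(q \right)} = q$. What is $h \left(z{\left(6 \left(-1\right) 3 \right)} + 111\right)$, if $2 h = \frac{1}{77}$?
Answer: $\frac{93}{154} \approx 0.6039$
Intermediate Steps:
$h = \frac{1}{154}$ ($h = \frac{1}{2 \cdot 77} = \frac{1}{2} \cdot \frac{1}{77} = \frac{1}{154} \approx 0.0064935$)
$h \left(z{\left(6 \left(-1\right) 3 \right)} + 111\right) = \frac{6 \left(-1\right) 3 + 111}{154} = \frac{\left(-6\right) 3 + 111}{154} = \frac{-18 + 111}{154} = \frac{1}{154} \cdot 93 = \frac{93}{154}$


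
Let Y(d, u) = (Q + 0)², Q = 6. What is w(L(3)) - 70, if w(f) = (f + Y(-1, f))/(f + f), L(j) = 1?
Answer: -103/2 ≈ -51.500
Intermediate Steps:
Y(d, u) = 36 (Y(d, u) = (6 + 0)² = 6² = 36)
w(f) = (36 + f)/(2*f) (w(f) = (f + 36)/(f + f) = (36 + f)/((2*f)) = (36 + f)*(1/(2*f)) = (36 + f)/(2*f))
w(L(3)) - 70 = (½)*(36 + 1)/1 - 70 = (½)*1*37 - 70 = 37/2 - 70 = -103/2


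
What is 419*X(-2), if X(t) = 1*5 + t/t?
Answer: 2514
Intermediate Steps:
X(t) = 6 (X(t) = 5 + 1 = 6)
419*X(-2) = 419*6 = 2514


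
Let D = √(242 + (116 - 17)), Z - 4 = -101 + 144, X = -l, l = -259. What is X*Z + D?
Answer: 12173 + √341 ≈ 12191.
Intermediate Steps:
X = 259 (X = -1*(-259) = 259)
Z = 47 (Z = 4 + (-101 + 144) = 4 + 43 = 47)
D = √341 (D = √(242 + 99) = √341 ≈ 18.466)
X*Z + D = 259*47 + √341 = 12173 + √341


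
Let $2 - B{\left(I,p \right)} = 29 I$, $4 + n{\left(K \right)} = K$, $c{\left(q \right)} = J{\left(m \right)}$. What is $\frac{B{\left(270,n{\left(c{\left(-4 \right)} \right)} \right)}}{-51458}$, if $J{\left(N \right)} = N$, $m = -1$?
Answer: $\frac{3914}{25729} \approx 0.15212$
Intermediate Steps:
$c{\left(q \right)} = -1$
$n{\left(K \right)} = -4 + K$
$B{\left(I,p \right)} = 2 - 29 I$
$\frac{B{\left(270,n{\left(c{\left(-4 \right)} \right)} \right)}}{-51458} = \frac{2 - 7830}{-51458} = \left(2 - 7830\right) \left(- \frac{1}{51458}\right) = \left(-7828\right) \left(- \frac{1}{51458}\right) = \frac{3914}{25729}$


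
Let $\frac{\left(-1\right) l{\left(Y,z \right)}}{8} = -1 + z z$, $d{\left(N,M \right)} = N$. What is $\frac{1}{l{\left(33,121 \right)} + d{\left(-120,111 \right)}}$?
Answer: $- \frac{1}{117240} \approx -8.5295 \cdot 10^{-6}$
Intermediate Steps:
$l{\left(Y,z \right)} = 8 - 8 z^{2}$ ($l{\left(Y,z \right)} = - 8 \left(-1 + z z\right) = - 8 \left(-1 + z^{2}\right) = 8 - 8 z^{2}$)
$\frac{1}{l{\left(33,121 \right)} + d{\left(-120,111 \right)}} = \frac{1}{\left(8 - 8 \cdot 121^{2}\right) - 120} = \frac{1}{\left(8 - 117128\right) - 120} = \frac{1}{-117120 - 120} = \frac{1}{-117240} = - \frac{1}{117240}$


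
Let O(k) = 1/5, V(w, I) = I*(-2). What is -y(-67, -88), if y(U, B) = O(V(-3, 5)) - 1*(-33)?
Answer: -166/5 ≈ -33.200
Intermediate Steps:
V(w, I) = -2*I
O(k) = 1/5
y(U, B) = 166/5 (y(U, B) = 1/5 - 1*(-33) = 1/5 + 33 = 166/5)
-y(-67, -88) = -1*166/5 = -166/5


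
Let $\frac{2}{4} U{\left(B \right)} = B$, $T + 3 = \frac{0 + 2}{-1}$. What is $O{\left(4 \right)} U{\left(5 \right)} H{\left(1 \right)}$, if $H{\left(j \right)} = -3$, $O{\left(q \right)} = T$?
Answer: $150$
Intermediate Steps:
$T = -5$ ($T = -3 + \frac{0 + 2}{-1} = -3 + 2 \left(-1\right) = -3 - 2 = -5$)
$O{\left(q \right)} = -5$
$U{\left(B \right)} = 2 B$
$O{\left(4 \right)} U{\left(5 \right)} H{\left(1 \right)} = - 5 \cdot 2 \cdot 5 \left(-3\right) = \left(-5\right) 10 \left(-3\right) = \left(-50\right) \left(-3\right) = 150$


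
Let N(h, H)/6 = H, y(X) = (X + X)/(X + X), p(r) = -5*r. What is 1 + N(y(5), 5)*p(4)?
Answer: -599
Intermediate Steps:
y(X) = 1 (y(X) = (2*X)/((2*X)) = (2*X)*(1/(2*X)) = 1)
N(h, H) = 6*H
1 + N(y(5), 5)*p(4) = 1 + (6*5)*(-5*4) = 1 + 30*(-20) = 1 - 600 = -599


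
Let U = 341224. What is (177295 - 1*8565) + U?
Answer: 509954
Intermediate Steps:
(177295 - 1*8565) + U = (177295 - 1*8565) + 341224 = (177295 - 8565) + 341224 = 168730 + 341224 = 509954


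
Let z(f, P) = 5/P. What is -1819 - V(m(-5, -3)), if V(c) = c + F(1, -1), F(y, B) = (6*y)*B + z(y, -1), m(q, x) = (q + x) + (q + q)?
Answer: -1790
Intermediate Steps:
m(q, x) = x + 3*q (m(q, x) = (q + x) + 2*q = x + 3*q)
F(y, B) = -5 + 6*B*y (F(y, B) = (6*y)*B + 5/(-1) = 6*B*y + 5*(-1) = 6*B*y - 5 = -5 + 6*B*y)
V(c) = -11 + c (V(c) = c + (-5 + 6*(-1)*1) = c + (-5 - 6) = c - 11 = -11 + c)
-1819 - V(m(-5, -3)) = -1819 - (-11 + (-3 + 3*(-5))) = -1819 - (-11 + (-3 - 15)) = -1819 - (-11 - 18) = -1819 - 1*(-29) = -1819 + 29 = -1790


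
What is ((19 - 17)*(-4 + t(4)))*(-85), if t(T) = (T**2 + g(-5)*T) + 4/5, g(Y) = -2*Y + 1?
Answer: -9656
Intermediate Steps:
g(Y) = 1 - 2*Y
t(T) = 4/5 + T**2 + 11*T (t(T) = (T**2 + (1 - 2*(-5))*T) + 4/5 = (T**2 + (1 + 10)*T) + 4*(1/5) = (T**2 + 11*T) + 4/5 = 4/5 + T**2 + 11*T)
((19 - 17)*(-4 + t(4)))*(-85) = ((19 - 17)*(-4 + (4/5 + 4**2 + 11*4)))*(-85) = (2*(-4 + (4/5 + 16 + 44)))*(-85) = (2*(-4 + 304/5))*(-85) = (2*(284/5))*(-85) = (568/5)*(-85) = -9656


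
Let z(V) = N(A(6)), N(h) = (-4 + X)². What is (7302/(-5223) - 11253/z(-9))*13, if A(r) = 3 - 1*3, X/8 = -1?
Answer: -86415199/83568 ≈ -1034.1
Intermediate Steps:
X = -8 (X = 8*(-1) = -8)
A(r) = 0 (A(r) = 3 - 3 = 0)
N(h) = 144 (N(h) = (-4 - 8)² = (-12)² = 144)
z(V) = 144
(7302/(-5223) - 11253/z(-9))*13 = (7302/(-5223) - 11253/144)*13 = (7302*(-1/5223) - 11253*1/144)*13 = (-2434/1741 - 3751/48)*13 = -6647323/83568*13 = -86415199/83568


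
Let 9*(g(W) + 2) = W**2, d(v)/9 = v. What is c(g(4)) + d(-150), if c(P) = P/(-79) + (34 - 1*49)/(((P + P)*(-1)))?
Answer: -3935377/2844 ≈ -1383.7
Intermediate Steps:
d(v) = 9*v
g(W) = -2 + W**2/9
c(P) = -P/79 + 15/(2*P) (c(P) = P*(-1/79) + (34 - 49)/(((2*P)*(-1))) = -P/79 - 15*(-1/(2*P)) = -P/79 - (-15)/(2*P) = -P/79 + 15/(2*P))
c(g(4)) + d(-150) = (-(-2 + (1/9)*4**2)/79 + 15/(2*(-2 + (1/9)*4**2))) + 9*(-150) = (-(-2 + (1/9)*16)/79 + 15/(2*(-2 + (1/9)*16))) - 1350 = (-(-2 + 16/9)/79 + 15/(2*(-2 + 16/9))) - 1350 = (-1/79*(-2/9) + 15/(2*(-2/9))) - 1350 = (2/711 + (15/2)*(-9/2)) - 1350 = (2/711 - 135/4) - 1350 = -95977/2844 - 1350 = -3935377/2844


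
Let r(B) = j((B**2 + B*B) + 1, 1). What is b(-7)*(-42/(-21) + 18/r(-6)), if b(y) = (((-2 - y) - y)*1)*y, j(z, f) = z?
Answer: -13776/73 ≈ -188.71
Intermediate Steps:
r(B) = 1 + 2*B**2 (r(B) = (B**2 + B*B) + 1 = (B**2 + B**2) + 1 = 2*B**2 + 1 = 1 + 2*B**2)
b(y) = y*(-2 - 2*y) (b(y) = ((-2 - 2*y)*1)*y = (-2 - 2*y)*y = y*(-2 - 2*y))
b(-7)*(-42/(-21) + 18/r(-6)) = (-2*(-7)*(1 - 7))*(-42/(-21) + 18/(1 + 2*(-6)**2)) = (-2*(-7)*(-6))*(-42*(-1/21) + 18/(1 + 2*36)) = -84*(2 + 18/(1 + 72)) = -84*(2 + 18/73) = -84*164/73 = -13776/73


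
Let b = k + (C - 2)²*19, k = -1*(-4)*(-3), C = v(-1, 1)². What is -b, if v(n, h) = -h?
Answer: -7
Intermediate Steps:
C = 1 (C = (-1*1)² = (-1)² = 1)
k = -12 (k = 4*(-3) = -12)
b = 7 (b = -12 + (1 - 2)²*19 = -12 + (-1)²*19 = -12 + 1*19 = -12 + 19 = 7)
-b = -1*7 = -7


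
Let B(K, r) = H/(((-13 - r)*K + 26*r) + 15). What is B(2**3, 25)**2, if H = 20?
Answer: 400/130321 ≈ 0.0030693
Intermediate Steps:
B(K, r) = 20/(15 + 26*r + K*(-13 - r)) (B(K, r) = 20/(((-13 - r)*K + 26*r) + 15) = 20/((K*(-13 - r) + 26*r) + 15) = 20/((26*r + K*(-13 - r)) + 15) = 20/(15 + 26*r + K*(-13 - r)))
B(2**3, 25)**2 = (-20/(-15 - 26*25 + 13*2**3 + 2**3*25))**2 = (-20/(-15 - 650 + 13*8 + 8*25))**2 = (-20/(-15 - 650 + 104 + 200))**2 = (-20/(-361))**2 = (-20*(-1/361))**2 = (20/361)**2 = 400/130321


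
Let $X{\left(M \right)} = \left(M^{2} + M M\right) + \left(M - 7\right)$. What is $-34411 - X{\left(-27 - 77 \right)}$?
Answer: $-55932$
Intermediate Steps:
$X{\left(M \right)} = -7 + M + 2 M^{2}$ ($X{\left(M \right)} = \left(M^{2} + M^{2}\right) + \left(-7 + M\right) = 2 M^{2} + \left(-7 + M\right) = -7 + M + 2 M^{2}$)
$-34411 - X{\left(-27 - 77 \right)} = -34411 - \left(-7 - 104 + 2 \left(-27 - 77\right)^{2}\right) = -34411 - \left(-7 - 104 + 2 \left(-104\right)^{2}\right) = -34411 - \left(-7 - 104 + 2 \cdot 10816\right) = -34411 - \left(-7 - 104 + 21632\right) = -34411 - 21521 = -55932$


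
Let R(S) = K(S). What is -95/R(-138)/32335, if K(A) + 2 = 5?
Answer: -19/19401 ≈ -0.00097933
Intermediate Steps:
K(A) = 3 (K(A) = -2 + 5 = 3)
R(S) = 3
-95/R(-138)/32335 = -95/3/32335 = -95*⅓*(1/32335) = -95/3*1/32335 = -19/19401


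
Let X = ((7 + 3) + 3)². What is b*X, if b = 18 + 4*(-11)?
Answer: -4394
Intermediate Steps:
b = -26 (b = 18 - 44 = -26)
X = 169 (X = (10 + 3)² = 13² = 169)
b*X = -26*169 = -4394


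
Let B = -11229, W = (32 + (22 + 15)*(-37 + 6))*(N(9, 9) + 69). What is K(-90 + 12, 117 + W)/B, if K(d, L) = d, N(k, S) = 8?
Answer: 26/3743 ≈ 0.0069463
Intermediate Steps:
W = -85855 (W = (32 + (22 + 15)*(-37 + 6))*(8 + 69) = (32 + 37*(-31))*77 = (32 - 1147)*77 = -1115*77 = -85855)
K(-90 + 12, 117 + W)/B = (-90 + 12)/(-11229) = -78*(-1/11229) = 26/3743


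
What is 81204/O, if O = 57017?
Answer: 1212/851 ≈ 1.4242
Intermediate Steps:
81204/O = 81204/57017 = 81204*(1/57017) = 1212/851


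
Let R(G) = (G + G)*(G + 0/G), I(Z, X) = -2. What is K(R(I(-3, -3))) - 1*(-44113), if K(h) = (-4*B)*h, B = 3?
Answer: 44017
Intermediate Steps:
R(G) = 2*G**2 (R(G) = (2*G)*(G + 0) = (2*G)*G = 2*G**2)
K(h) = -12*h (K(h) = (-4*3)*h = -12*h)
K(R(I(-3, -3))) - 1*(-44113) = -24*(-2)**2 - 1*(-44113) = -24*4 + 44113 = -12*8 + 44113 = -96 + 44113 = 44017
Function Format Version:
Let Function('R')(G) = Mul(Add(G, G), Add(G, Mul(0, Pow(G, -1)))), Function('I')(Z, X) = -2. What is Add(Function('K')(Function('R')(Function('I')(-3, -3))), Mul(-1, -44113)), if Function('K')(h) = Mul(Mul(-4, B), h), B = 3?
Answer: 44017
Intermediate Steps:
Function('R')(G) = Mul(2, Pow(G, 2)) (Function('R')(G) = Mul(Mul(2, G), Add(G, 0)) = Mul(Mul(2, G), G) = Mul(2, Pow(G, 2)))
Function('K')(h) = Mul(-12, h) (Function('K')(h) = Mul(Mul(-4, 3), h) = Mul(-12, h))
Add(Function('K')(Function('R')(Function('I')(-3, -3))), Mul(-1, -44113)) = Add(Mul(-12, Mul(2, Pow(-2, 2))), Mul(-1, -44113)) = Add(Mul(-12, Mul(2, 4)), 44113) = Add(Mul(-12, 8), 44113) = Add(-96, 44113) = 44017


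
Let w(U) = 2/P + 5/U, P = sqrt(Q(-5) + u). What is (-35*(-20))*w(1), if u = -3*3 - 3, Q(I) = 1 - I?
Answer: 3500 - 700*I*sqrt(6)/3 ≈ 3500.0 - 571.55*I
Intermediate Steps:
u = -12 (u = -9 - 3 = -12)
P = I*sqrt(6) (P = sqrt((1 - 1*(-5)) - 12) = sqrt((1 + 5) - 12) = sqrt(6 - 12) = sqrt(-6) = I*sqrt(6) ≈ 2.4495*I)
w(U) = 5/U - I*sqrt(6)/3 (w(U) = 2/((I*sqrt(6))) + 5/U = 2*(-I*sqrt(6)/6) + 5/U = -I*sqrt(6)/3 + 5/U = 5/U - I*sqrt(6)/3)
(-35*(-20))*w(1) = (-35*(-20))*(5/1 - I*sqrt(6)/3) = 700*(5*1 - I*sqrt(6)/3) = 700*(5 - I*sqrt(6)/3) = 3500 - 700*I*sqrt(6)/3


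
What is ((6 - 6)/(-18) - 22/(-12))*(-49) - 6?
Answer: -575/6 ≈ -95.833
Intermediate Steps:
((6 - 6)/(-18) - 22/(-12))*(-49) - 6 = (0*(-1/18) - 22*(-1/12))*(-49) - 6 = (0 + 11/6)*(-49) - 6 = (11/6)*(-49) - 6 = -539/6 - 6 = -575/6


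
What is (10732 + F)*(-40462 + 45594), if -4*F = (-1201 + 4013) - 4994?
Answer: 57876130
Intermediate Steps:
F = 1091/2 (F = -((-1201 + 4013) - 4994)/4 = -(2812 - 4994)/4 = -1/4*(-2182) = 1091/2 ≈ 545.50)
(10732 + F)*(-40462 + 45594) = (10732 + 1091/2)*(-40462 + 45594) = (22555/2)*5132 = 57876130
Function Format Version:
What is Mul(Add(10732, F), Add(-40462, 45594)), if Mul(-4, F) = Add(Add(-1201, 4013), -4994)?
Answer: 57876130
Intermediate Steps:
F = Rational(1091, 2) (F = Mul(Rational(-1, 4), Add(Add(-1201, 4013), -4994)) = Mul(Rational(-1, 4), Add(2812, -4994)) = Mul(Rational(-1, 4), -2182) = Rational(1091, 2) ≈ 545.50)
Mul(Add(10732, F), Add(-40462, 45594)) = Mul(Add(10732, Rational(1091, 2)), Add(-40462, 45594)) = Mul(Rational(22555, 2), 5132) = 57876130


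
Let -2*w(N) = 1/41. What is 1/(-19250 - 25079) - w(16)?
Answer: 44247/3634978 ≈ 0.012173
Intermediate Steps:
w(N) = -1/82 (w(N) = -½/41 = -½*1/41 = -1/82)
1/(-19250 - 25079) - w(16) = 1/(-19250 - 25079) - 1*(-1/82) = 1/(-44329) + 1/82 = -1/44329 + 1/82 = 44247/3634978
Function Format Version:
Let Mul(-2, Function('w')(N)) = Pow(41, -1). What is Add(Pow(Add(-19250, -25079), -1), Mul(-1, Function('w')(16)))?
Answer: Rational(44247, 3634978) ≈ 0.012173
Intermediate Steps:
Function('w')(N) = Rational(-1, 82) (Function('w')(N) = Mul(Rational(-1, 2), Pow(41, -1)) = Mul(Rational(-1, 2), Rational(1, 41)) = Rational(-1, 82))
Add(Pow(Add(-19250, -25079), -1), Mul(-1, Function('w')(16))) = Add(Pow(Add(-19250, -25079), -1), Mul(-1, Rational(-1, 82))) = Add(Pow(-44329, -1), Rational(1, 82)) = Add(Rational(-1, 44329), Rational(1, 82)) = Rational(44247, 3634978)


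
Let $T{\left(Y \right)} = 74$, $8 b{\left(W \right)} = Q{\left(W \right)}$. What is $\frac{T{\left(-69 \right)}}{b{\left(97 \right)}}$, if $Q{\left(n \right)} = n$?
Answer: $\frac{592}{97} \approx 6.1031$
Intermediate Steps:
$b{\left(W \right)} = \frac{W}{8}$
$\frac{T{\left(-69 \right)}}{b{\left(97 \right)}} = \frac{74}{\frac{1}{8} \cdot 97} = \frac{74}{\frac{97}{8}} = 74 \cdot \frac{8}{97} = \frac{592}{97}$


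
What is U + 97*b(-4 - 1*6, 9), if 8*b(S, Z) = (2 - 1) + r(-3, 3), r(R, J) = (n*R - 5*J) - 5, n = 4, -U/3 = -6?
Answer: -2863/8 ≈ -357.88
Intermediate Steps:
U = 18 (U = -3*(-6) = 18)
r(R, J) = -5 - 5*J + 4*R (r(R, J) = (4*R - 5*J) - 5 = (-5*J + 4*R) - 5 = -5 - 5*J + 4*R)
b(S, Z) = -31/8 (b(S, Z) = ((2 - 1) + (-5 - 5*3 + 4*(-3)))/8 = (1 + (-5 - 15 - 12))/8 = (1 - 32)/8 = (⅛)*(-31) = -31/8)
U + 97*b(-4 - 1*6, 9) = 18 + 97*(-31/8) = 18 - 3007/8 = -2863/8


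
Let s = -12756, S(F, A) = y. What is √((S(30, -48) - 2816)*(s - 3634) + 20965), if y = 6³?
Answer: √42634965 ≈ 6529.5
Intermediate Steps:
y = 216
S(F, A) = 216
√((S(30, -48) - 2816)*(s - 3634) + 20965) = √((216 - 2816)*(-12756 - 3634) + 20965) = √(-2600*(-16390) + 20965) = √(42614000 + 20965) = √42634965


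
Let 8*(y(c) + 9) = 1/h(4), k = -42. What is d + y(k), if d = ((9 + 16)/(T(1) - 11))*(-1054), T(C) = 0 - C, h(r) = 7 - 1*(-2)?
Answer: 157453/72 ≈ 2186.8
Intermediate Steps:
h(r) = 9 (h(r) = 7 + 2 = 9)
y(c) = -647/72 (y(c) = -9 + (⅛)/9 = -9 + (⅛)*(⅑) = -9 + 1/72 = -647/72)
T(C) = -C
d = 13175/6 (d = ((9 + 16)/(-1*1 - 11))*(-1054) = (25/(-1 - 11))*(-1054) = (25/(-12))*(-1054) = (25*(-1/12))*(-1054) = -25/12*(-1054) = 13175/6 ≈ 2195.8)
d + y(k) = 13175/6 - 647/72 = 157453/72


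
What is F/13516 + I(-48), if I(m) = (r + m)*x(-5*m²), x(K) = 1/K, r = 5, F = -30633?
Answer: -88077743/38926080 ≈ -2.2627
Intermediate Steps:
I(m) = -(5 + m)/(5*m²) (I(m) = (5 + m)/((-5*m²)) = (5 + m)*(-1/(5*m²)) = -(5 + m)/(5*m²))
F/13516 + I(-48) = -30633/13516 + (⅕)*(-5 - 1*(-48))/(-48)² = -30633*1/13516 + (⅕)*(1/2304)*(-5 + 48) = -30633/13516 + (⅕)*(1/2304)*43 = -30633/13516 + 43/11520 = -88077743/38926080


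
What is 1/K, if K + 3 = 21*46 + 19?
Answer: 1/982 ≈ 0.0010183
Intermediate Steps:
K = 982 (K = -3 + (21*46 + 19) = -3 + (966 + 19) = -3 + 985 = 982)
1/K = 1/982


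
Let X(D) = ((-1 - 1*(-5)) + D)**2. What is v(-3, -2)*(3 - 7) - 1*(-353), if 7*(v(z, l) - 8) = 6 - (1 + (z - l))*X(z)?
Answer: 2223/7 ≈ 317.57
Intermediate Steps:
X(D) = (4 + D)**2 (X(D) = ((-1 + 5) + D)**2 = (4 + D)**2)
v(z, l) = 62/7 - (4 + z)**2*(1 + z - l)/7 (v(z, l) = 8 + (6 - (1 + (z - l))*(4 + z)**2)/7 = 8 + (6 - (1 + z - l)*(4 + z)**2)/7 = 8 + (6 - (4 + z)**2*(1 + z - l))/7 = 8 + (6/7 - (4 + z)**2*(1 + z - l)/7) = 62/7 - (4 + z)**2*(1 + z - l)/7)
v(-3, -2)*(3 - 7) - 1*(-353) = (62/7 - (4 - 3)**2/7 - 1/7*(-3)*(4 - 3)**2 + (1/7)*(-2)*(4 - 3)**2)*(3 - 7) - 1*(-353) = (62/7 - 1/7*1**2 - 1/7*(-3)*1**2 + (1/7)*(-2)*1**2)*(-4) + 353 = (62/7 - 1/7*1 - 1/7*(-3)*1 + (1/7)*(-2)*1)*(-4) + 353 = (62/7 - 1/7 + 3/7 - 2/7)*(-4) + 353 = (62/7)*(-4) + 353 = -248/7 + 353 = 2223/7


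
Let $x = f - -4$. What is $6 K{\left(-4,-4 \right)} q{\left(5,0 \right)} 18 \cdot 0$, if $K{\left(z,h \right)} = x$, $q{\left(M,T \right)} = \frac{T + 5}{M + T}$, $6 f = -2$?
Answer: $0$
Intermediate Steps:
$f = - \frac{1}{3}$ ($f = \frac{1}{6} \left(-2\right) = - \frac{1}{3} \approx -0.33333$)
$q{\left(M,T \right)} = \frac{5 + T}{M + T}$
$x = \frac{11}{3}$ ($x = - \frac{1}{3} - -4 = - \frac{1}{3} + 4 = \frac{11}{3} \approx 3.6667$)
$K{\left(z,h \right)} = \frac{11}{3}$
$6 K{\left(-4,-4 \right)} q{\left(5,0 \right)} 18 \cdot 0 = 6 \cdot \frac{11}{3} \frac{5 + 0}{5 + 0} \cdot 18 \cdot 0 = 22 \cdot \frac{1}{5} \cdot 5 \cdot 0 = 22 \cdot 1 \cdot 0 = 22 \cdot 0 = 0$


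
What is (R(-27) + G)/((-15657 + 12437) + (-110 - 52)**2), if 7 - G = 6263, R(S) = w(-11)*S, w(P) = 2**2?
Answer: -1591/5756 ≈ -0.27641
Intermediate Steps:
w(P) = 4
R(S) = 4*S
G = -6256 (G = 7 - 1*6263 = 7 - 6263 = -6256)
(R(-27) + G)/((-15657 + 12437) + (-110 - 52)**2) = (4*(-27) - 6256)/((-15657 + 12437) + (-110 - 52)**2) = (-108 - 6256)/(-3220 + (-162)**2) = -6364/(-3220 + 26244) = -6364/23024 = -6364*1/23024 = -1591/5756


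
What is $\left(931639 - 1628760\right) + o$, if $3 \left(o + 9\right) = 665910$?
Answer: $-475160$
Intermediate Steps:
$o = 221961$ ($o = -9 + \frac{1}{3} \cdot 665910 = -9 + 221970 = 221961$)
$\left(931639 - 1628760\right) + o = \left(931639 - 1628760\right) + 221961 = -697121 + 221961 = -475160$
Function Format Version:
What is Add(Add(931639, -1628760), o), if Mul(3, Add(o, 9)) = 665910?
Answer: -475160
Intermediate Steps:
o = 221961 (o = Add(-9, Mul(Rational(1, 3), 665910)) = Add(-9, 221970) = 221961)
Add(Add(931639, -1628760), o) = Add(Add(931639, -1628760), 221961) = Add(-697121, 221961) = -475160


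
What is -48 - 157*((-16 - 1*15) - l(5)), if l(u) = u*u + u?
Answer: 9529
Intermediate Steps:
l(u) = u + u² (l(u) = u² + u = u + u²)
-48 - 157*((-16 - 1*15) - l(5)) = -48 - 157*((-16 - 1*15) - 5*(1 + 5)) = -48 - 157*((-16 - 15) - 5*6) = -48 - 157*(-31 - 1*30) = -48 - 157*(-31 - 30) = -48 - 157*(-61) = -48 + 9577 = 9529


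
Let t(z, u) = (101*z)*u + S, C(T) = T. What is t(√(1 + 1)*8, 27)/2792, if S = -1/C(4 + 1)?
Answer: -1/13960 + 2727*√2/349 ≈ 11.050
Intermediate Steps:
S = -⅕ (S = -1/(4 + 1) = -1/5 = -1*⅕ = -⅕ ≈ -0.20000)
t(z, u) = -⅕ + 101*u*z (t(z, u) = (101*z)*u - ⅕ = 101*u*z - ⅕ = -⅕ + 101*u*z)
t(√(1 + 1)*8, 27)/2792 = (-⅕ + 101*27*(√(1 + 1)*8))/2792 = (-⅕ + 101*27*(√2*8))*(1/2792) = (-⅕ + 101*27*(8*√2))*(1/2792) = (-⅕ + 21816*√2)*(1/2792) = -1/13960 + 2727*√2/349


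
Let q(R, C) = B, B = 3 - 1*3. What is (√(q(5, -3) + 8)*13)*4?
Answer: 104*√2 ≈ 147.08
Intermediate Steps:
B = 0 (B = 3 - 3 = 0)
q(R, C) = 0
(√(q(5, -3) + 8)*13)*4 = (√(0 + 8)*13)*4 = (√8*13)*4 = ((2*√2)*13)*4 = (26*√2)*4 = 104*√2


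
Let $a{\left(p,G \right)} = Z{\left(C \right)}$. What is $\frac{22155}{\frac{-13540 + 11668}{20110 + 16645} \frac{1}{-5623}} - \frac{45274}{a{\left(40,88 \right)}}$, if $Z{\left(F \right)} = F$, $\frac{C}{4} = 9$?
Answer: $\frac{4578846047327}{1872} \approx 2.446 \cdot 10^{9}$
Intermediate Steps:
$C = 36$ ($C = 4 \cdot 9 = 36$)
$a{\left(p,G \right)} = 36$
$\frac{22155}{\frac{-13540 + 11668}{20110 + 16645} \frac{1}{-5623}} - \frac{45274}{a{\left(40,88 \right)}} = \frac{22155}{\frac{-13540 + 11668}{20110 + 16645} \frac{1}{-5623}} - \frac{45274}{36} = \frac{22155}{- \frac{1872}{36755} \left(- \frac{1}{5623}\right)} - \frac{22637}{18} = \frac{22155}{\left(-1872\right) \frac{1}{36755} \left(- \frac{1}{5623}\right)} - \frac{22637}{18} = \frac{22155}{\left(- \frac{1872}{36755}\right) \left(- \frac{1}{5623}\right)} - \frac{22637}{18} = \frac{22155}{\frac{1872}{206673365}} - \frac{22637}{18} = 22155 \cdot \frac{206673365}{1872} - \frac{22637}{18} = \frac{1526282800525}{624} - \frac{22637}{18} = \frac{4578846047327}{1872}$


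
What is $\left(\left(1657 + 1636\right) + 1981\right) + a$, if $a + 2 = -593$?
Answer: $4679$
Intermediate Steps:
$a = -595$ ($a = -2 - 593 = -595$)
$\left(\left(1657 + 1636\right) + 1981\right) + a = \left(\left(1657 + 1636\right) + 1981\right) - 595 = \left(3293 + 1981\right) - 595 = 5274 - 595 = 4679$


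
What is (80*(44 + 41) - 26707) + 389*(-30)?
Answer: -31577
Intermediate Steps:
(80*(44 + 41) - 26707) + 389*(-30) = (80*85 - 26707) - 11670 = (6800 - 26707) - 11670 = -19907 - 11670 = -31577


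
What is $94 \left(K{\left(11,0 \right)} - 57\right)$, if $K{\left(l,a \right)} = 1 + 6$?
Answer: $-4700$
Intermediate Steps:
$K{\left(l,a \right)} = 7$
$94 \left(K{\left(11,0 \right)} - 57\right) = 94 \left(7 - 57\right) = 94 \left(-50\right) = -4700$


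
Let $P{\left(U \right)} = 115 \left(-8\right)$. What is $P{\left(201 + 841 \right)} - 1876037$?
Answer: $-1876957$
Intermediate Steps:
$P{\left(U \right)} = -920$
$P{\left(201 + 841 \right)} - 1876037 = -920 - 1876037 = -1876957$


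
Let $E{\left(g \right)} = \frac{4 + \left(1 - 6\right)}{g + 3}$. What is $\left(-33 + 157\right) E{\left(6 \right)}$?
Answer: $- \frac{124}{9} \approx -13.778$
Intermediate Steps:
$E{\left(g \right)} = - \frac{1}{3 + g}$ ($E{\left(g \right)} = \frac{4 + \left(1 - 6\right)}{3 + g} = \frac{4 - 5}{3 + g} = - \frac{1}{3 + g}$)
$\left(-33 + 157\right) E{\left(6 \right)} = \left(-33 + 157\right) \left(- \frac{1}{3 + 6}\right) = 124 \left(- \frac{1}{9}\right) = - \frac{124}{9}$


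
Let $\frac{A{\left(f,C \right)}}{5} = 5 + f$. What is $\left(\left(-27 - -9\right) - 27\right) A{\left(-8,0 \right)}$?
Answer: $675$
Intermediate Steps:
$A{\left(f,C \right)} = 25 + 5 f$ ($A{\left(f,C \right)} = 5 \left(5 + f\right) = 25 + 5 f$)
$\left(\left(-27 - -9\right) - 27\right) A{\left(-8,0 \right)} = \left(\left(-27 - -9\right) - 27\right) \left(25 + 5 \left(-8\right)\right) = \left(\left(-27 + 9\right) - 27\right) \left(25 - 40\right) = \left(-18 - 27\right) \left(-15\right) = \left(-45\right) \left(-15\right) = 675$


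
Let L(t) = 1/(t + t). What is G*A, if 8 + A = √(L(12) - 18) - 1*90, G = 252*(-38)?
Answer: 938448 - 798*I*√2586 ≈ 9.3845e+5 - 40581.0*I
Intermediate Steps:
L(t) = 1/(2*t)
G = -9576
A = -98 + I*√2586/12 (A = -8 + (√((½)/12 - 18) - 1*90) = -8 + (√((½)*(1/12) - 18) - 90) = -8 + (√(1/24 - 18) - 90) = -8 + (√(-431/24) - 90) = -8 + (I*√2586/12 - 90) = -8 + (-90 + I*√2586/12) = -98 + I*√2586/12 ≈ -98.0 + 4.2377*I)
G*A = -9576*(-98 + I*√2586/12) = 938448 - 798*I*√2586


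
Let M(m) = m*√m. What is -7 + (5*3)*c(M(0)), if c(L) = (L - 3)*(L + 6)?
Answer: -277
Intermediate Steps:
M(m) = m^(3/2)
c(L) = (-3 + L)*(6 + L)
-7 + (5*3)*c(M(0)) = -7 + (5*3)*(-18 + (0^(3/2))² + 3*0^(3/2)) = -7 + 15*(-18 + 0² + 3*0) = -7 + 15*(-18 + 0 + 0) = -7 + 15*(-18) = -7 - 270 = -277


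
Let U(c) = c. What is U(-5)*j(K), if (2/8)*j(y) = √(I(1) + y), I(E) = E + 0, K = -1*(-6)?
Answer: -20*√7 ≈ -52.915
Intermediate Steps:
K = 6
I(E) = E
j(y) = 4*√(1 + y)
U(-5)*j(K) = -20*√(1 + 6) = -20*√7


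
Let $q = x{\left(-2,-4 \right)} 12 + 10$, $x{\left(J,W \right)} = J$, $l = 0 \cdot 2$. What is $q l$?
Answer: $0$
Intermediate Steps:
$l = 0$
$q = -14$ ($q = \left(-2\right) 12 + 10 = -24 + 10 = -14$)
$q l = \left(-14\right) 0 = 0$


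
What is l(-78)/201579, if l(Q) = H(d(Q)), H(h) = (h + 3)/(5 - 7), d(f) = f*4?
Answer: 103/134386 ≈ 0.00076645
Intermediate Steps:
d(f) = 4*f
H(h) = -3/2 - h/2 (H(h) = (3 + h)/(-2) = (3 + h)*(-½) = -3/2 - h/2)
l(Q) = -3/2 - 2*Q
l(-78)/201579 = (-3/2 - 2*(-78))/201579 = (-3/2 + 156)*(1/201579) = (309/2)*(1/201579) = 103/134386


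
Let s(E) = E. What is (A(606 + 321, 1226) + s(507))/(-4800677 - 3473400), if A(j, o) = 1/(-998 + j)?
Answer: -35996/587459467 ≈ -6.1274e-5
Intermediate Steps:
(A(606 + 321, 1226) + s(507))/(-4800677 - 3473400) = (1/(-998 + (606 + 321)) + 507)/(-4800677 - 3473400) = (1/(-998 + 927) + 507)/(-8274077) = (1/(-71) + 507)*(-1/8274077) = (-1/71 + 507)*(-1/8274077) = (35996/71)*(-1/8274077) = -35996/587459467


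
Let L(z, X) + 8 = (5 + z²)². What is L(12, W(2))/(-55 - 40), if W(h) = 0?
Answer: -22193/95 ≈ -233.61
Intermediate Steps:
L(z, X) = -8 + (5 + z²)²
L(12, W(2))/(-55 - 40) = (-8 + (5 + 12²)²)/(-55 - 40) = (-8 + (5 + 144)²)/(-95) = (-8 + 149²)*(-1/95) = (-8 + 22201)*(-1/95) = 22193*(-1/95) = -22193/95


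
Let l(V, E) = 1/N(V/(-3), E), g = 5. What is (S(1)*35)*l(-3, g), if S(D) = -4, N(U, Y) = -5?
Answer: 28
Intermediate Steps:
l(V, E) = -⅕ (l(V, E) = 1/(-5) = -⅕)
(S(1)*35)*l(-3, g) = -4*35*(-⅕) = -140*(-⅕) = 28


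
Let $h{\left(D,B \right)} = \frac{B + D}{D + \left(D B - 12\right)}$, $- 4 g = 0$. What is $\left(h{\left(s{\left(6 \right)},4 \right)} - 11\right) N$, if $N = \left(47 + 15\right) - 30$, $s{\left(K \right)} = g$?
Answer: $- \frac{1088}{3} \approx -362.67$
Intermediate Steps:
$g = 0$ ($g = \left(- \frac{1}{4}\right) 0 = 0$)
$s{\left(K \right)} = 0$
$h{\left(D,B \right)} = \frac{B + D}{-12 + D + B D}$ ($h{\left(D,B \right)} = \frac{B + D}{D + \left(B D - 12\right)} = \frac{B + D}{D + \left(-12 + B D\right)} = \frac{B + D}{-12 + D + B D}$)
$N = 32$ ($N = 62 - 30 = 32$)
$\left(h{\left(s{\left(6 \right)},4 \right)} - 11\right) N = \left(\frac{4 + 0}{-12 + 0 + 4 \cdot 0} - 11\right) 32 = \left(\frac{1}{-12 + 0 + 0} \cdot 4 - 11\right) 32 = \left(\frac{1}{-12} \cdot 4 - 11\right) 32 = \left(\left(- \frac{1}{12}\right) 4 - 11\right) 32 = \left(- \frac{1}{3} - 11\right) 32 = \left(- \frac{34}{3}\right) 32 = - \frac{1088}{3}$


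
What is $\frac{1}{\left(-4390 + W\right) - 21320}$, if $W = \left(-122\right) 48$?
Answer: $- \frac{1}{31566} \approx -3.168 \cdot 10^{-5}$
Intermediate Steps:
$W = -5856$
$\frac{1}{\left(-4390 + W\right) - 21320} = \frac{1}{\left(-4390 - 5856\right) - 21320} = \frac{1}{-10246 - 21320} = \frac{1}{-31566} = - \frac{1}{31566}$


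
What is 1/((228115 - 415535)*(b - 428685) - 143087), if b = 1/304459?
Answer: 304459/24461453777986947 ≈ 1.2446e-11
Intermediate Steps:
b = 1/304459 ≈ 3.2845e-6
1/((228115 - 415535)*(b - 428685) - 143087) = 1/((228115 - 415535)*(1/304459 - 428685) - 143087) = 1/(-187420*(-130517006414/304459) - 143087) = 1/(24461497342111880/304459 - 143087) = 1/(24461453777986947/304459) = 304459/24461453777986947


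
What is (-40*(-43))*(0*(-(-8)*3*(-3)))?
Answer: 0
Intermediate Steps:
(-40*(-43))*(0*(-(-8)*3*(-3))) = 1720*(0*(-2*(-12)*(-3))) = 1720*(0*(24*(-3))) = 1720*(0*(-72)) = 1720*0 = 0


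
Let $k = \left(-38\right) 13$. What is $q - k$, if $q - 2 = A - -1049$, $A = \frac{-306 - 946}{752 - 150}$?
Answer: $\frac{464419}{301} \approx 1542.9$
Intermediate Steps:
$A = - \frac{626}{301}$ ($A = - \frac{1252}{602} = \left(-1252\right) \frac{1}{602} = - \frac{626}{301} \approx -2.0797$)
$k = -494$
$q = \frac{315725}{301}$ ($q = 2 - - \frac{315123}{301} = 2 + \left(- \frac{626}{301} + 1049\right) = 2 + \frac{315123}{301} = \frac{315725}{301} \approx 1048.9$)
$q - k = \frac{315725}{301} - -494 = \frac{315725}{301} + 494 = \frac{464419}{301}$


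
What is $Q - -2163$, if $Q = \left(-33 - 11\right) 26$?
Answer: $1019$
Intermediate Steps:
$Q = -1144$ ($Q = \left(-44\right) 26 = -1144$)
$Q - -2163 = -1144 - -2163 = -1144 + 2163 = 1019$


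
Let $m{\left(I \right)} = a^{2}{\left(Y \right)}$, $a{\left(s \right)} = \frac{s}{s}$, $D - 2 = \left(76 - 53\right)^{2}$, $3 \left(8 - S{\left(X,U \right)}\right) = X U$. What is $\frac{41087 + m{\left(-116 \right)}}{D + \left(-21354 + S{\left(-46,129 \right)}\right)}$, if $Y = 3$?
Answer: $- \frac{13696}{6279} \approx -2.1812$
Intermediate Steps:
$S{\left(X,U \right)} = 8 - \frac{U X}{3}$ ($S{\left(X,U \right)} = 8 - \frac{X U}{3} = 8 - \frac{U X}{3}$)
$D = 531$ ($D = 2 + \left(76 - 53\right)^{2} = 2 + 23^{2} = 2 + 529 = 531$)
$a{\left(s \right)} = 1$
$m{\left(I \right)} = 1$ ($m{\left(I \right)} = 1^{2} = 1$)
$\frac{41087 + m{\left(-116 \right)}}{D + \left(-21354 + S{\left(-46,129 \right)}\right)} = \frac{41087 + 1}{531 - \left(21346 - 1978\right)} = \frac{41088}{531 + \left(-21354 + \left(8 + 1978\right)\right)} = \frac{41088}{531 + \left(-21354 + 1986\right)} = \frac{41088}{531 - 19368} = \frac{41088}{-18837} = 41088 \left(- \frac{1}{18837}\right) = - \frac{13696}{6279}$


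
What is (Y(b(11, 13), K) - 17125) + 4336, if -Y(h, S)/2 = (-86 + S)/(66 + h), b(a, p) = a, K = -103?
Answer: -140625/11 ≈ -12784.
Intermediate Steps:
Y(h, S) = -2*(-86 + S)/(66 + h)
(Y(b(11, 13), K) - 17125) + 4336 = (2*(86 - 1*(-103))/(66 + 11) - 17125) + 4336 = (2*(86 + 103)/77 - 17125) + 4336 = (2*(1/77)*189 - 17125) + 4336 = (54/11 - 17125) + 4336 = -188321/11 + 4336 = -140625/11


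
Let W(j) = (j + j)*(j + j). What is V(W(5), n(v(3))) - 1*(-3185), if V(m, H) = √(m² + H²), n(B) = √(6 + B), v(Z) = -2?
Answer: 3185 + 2*√2501 ≈ 3285.0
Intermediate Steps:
W(j) = 4*j² (W(j) = (2*j)*(2*j) = 4*j²)
V(m, H) = √(H² + m²)
V(W(5), n(v(3))) - 1*(-3185) = √((√(6 - 2))² + (4*5²)²) - 1*(-3185) = √((√4)² + (4*25)²) + 3185 = √(2² + 100²) + 3185 = √(4 + 10000) + 3185 = √10004 + 3185 = 2*√2501 + 3185 = 3185 + 2*√2501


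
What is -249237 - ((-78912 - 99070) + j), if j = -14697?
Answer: -56558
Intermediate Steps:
-249237 - ((-78912 - 99070) + j) = -249237 - ((-78912 - 99070) - 14697) = -249237 - (-177982 - 14697) = -249237 - 1*(-192679) = -249237 + 192679 = -56558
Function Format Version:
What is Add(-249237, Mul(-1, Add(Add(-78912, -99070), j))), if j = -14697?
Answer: -56558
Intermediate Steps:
Add(-249237, Mul(-1, Add(Add(-78912, -99070), j))) = Add(-249237, Mul(-1, Add(Add(-78912, -99070), -14697))) = Add(-249237, Mul(-1, Add(-177982, -14697))) = Add(-249237, Mul(-1, -192679)) = Add(-249237, 192679) = -56558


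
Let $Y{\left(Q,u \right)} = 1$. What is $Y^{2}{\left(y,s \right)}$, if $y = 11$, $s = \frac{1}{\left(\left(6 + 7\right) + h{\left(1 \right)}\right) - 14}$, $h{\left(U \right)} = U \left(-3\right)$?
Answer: $1$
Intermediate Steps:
$h{\left(U \right)} = - 3 U$
$s = - \frac{1}{4}$ ($s = \frac{1}{\left(\left(6 + 7\right) - 3\right) - 14} = \frac{1}{\left(13 - 3\right) - 14} = \frac{1}{10 - 14} = \frac{1}{-4} = - \frac{1}{4} \approx -0.25$)
$Y^{2}{\left(y,s \right)} = 1^{2} = 1$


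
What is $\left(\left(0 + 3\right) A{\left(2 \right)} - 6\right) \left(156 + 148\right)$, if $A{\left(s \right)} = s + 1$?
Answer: $912$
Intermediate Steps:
$A{\left(s \right)} = 1 + s$
$\left(\left(0 + 3\right) A{\left(2 \right)} - 6\right) \left(156 + 148\right) = \left(\left(0 + 3\right) \left(1 + 2\right) - 6\right) \left(156 + 148\right) = \left(3 \cdot 3 - 6\right) 304 = \left(9 - 6\right) 304 = 3 \cdot 304 = 912$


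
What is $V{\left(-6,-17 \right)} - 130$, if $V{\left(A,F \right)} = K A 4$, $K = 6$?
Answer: $-274$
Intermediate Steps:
$V{\left(A,F \right)} = 24 A$ ($V{\left(A,F \right)} = 6 A 4 = 24 A$)
$V{\left(-6,-17 \right)} - 130 = 24 \left(-6\right) - 130 = -144 - 130 = -274$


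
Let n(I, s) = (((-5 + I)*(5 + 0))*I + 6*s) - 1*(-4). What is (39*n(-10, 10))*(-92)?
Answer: -2920632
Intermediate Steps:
n(I, s) = 4 + 6*s + I*(-25 + 5*I) (n(I, s) = (((-5 + I)*5)*I + 6*s) + 4 = ((-25 + 5*I)*I + 6*s) + 4 = (I*(-25 + 5*I) + 6*s) + 4 = (6*s + I*(-25 + 5*I)) + 4 = 4 + 6*s + I*(-25 + 5*I))
(39*n(-10, 10))*(-92) = (39*(4 - 25*(-10) + 5*(-10)**2 + 6*10))*(-92) = (39*(4 + 250 + 5*100 + 60))*(-92) = (39*(4 + 250 + 500 + 60))*(-92) = (39*814)*(-92) = 31746*(-92) = -2920632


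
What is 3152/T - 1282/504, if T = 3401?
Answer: -1385737/857052 ≈ -1.6169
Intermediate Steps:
3152/T - 1282/504 = 3152/3401 - 1282/504 = 3152*(1/3401) - 1282*1/504 = 3152/3401 - 641/252 = -1385737/857052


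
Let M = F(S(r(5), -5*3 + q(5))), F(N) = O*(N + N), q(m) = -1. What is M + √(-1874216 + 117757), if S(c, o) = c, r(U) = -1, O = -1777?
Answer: 3554 + I*√1756459 ≈ 3554.0 + 1325.3*I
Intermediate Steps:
F(N) = -3554*N (F(N) = -1777*(N + N) = -3554*N)
M = 3554 (M = -3554*(-1) = 3554)
M + √(-1874216 + 117757) = 3554 + √(-1874216 + 117757) = 3554 + √(-1756459) = 3554 + I*√1756459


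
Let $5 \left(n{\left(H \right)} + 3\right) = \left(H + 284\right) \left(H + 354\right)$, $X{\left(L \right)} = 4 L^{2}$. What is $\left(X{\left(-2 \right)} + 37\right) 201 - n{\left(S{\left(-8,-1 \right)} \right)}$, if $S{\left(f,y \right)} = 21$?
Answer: $-12219$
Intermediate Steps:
$n{\left(H \right)} = -3 + \frac{\left(284 + H\right) \left(354 + H\right)}{5}$ ($n{\left(H \right)} = -3 + \frac{\left(H + 284\right) \left(H + 354\right)}{5} = -3 + \frac{\left(284 + H\right) \left(354 + H\right)}{5}$)
$\left(X{\left(-2 \right)} + 37\right) 201 - n{\left(S{\left(-8,-1 \right)} \right)} = \left(4 \left(-2\right)^{2} + 37\right) 201 - \left(\frac{100521}{5} + \frac{21^{2}}{5} + \frac{638}{5} \cdot 21\right) = \left(4 \cdot 4 + 37\right) 201 - \left(\frac{100521}{5} + \frac{1}{5} \cdot 441 + \frac{13398}{5}\right) = \left(16 + 37\right) 201 - \left(\frac{100521}{5} + \frac{441}{5} + \frac{13398}{5}\right) = 53 \cdot 201 - 22872 = 10653 - 22872 = -12219$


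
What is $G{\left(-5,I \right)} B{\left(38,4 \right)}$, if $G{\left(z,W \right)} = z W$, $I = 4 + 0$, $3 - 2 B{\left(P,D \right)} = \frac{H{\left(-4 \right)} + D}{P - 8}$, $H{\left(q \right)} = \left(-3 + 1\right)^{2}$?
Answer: $- \frac{82}{3} \approx -27.333$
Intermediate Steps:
$H{\left(q \right)} = 4$ ($H{\left(q \right)} = \left(-2\right)^{2} = 4$)
$B{\left(P,D \right)} = \frac{3}{2} - \frac{4 + D}{2 \left(-8 + P\right)}$ ($B{\left(P,D \right)} = \frac{3}{2} - \frac{\left(4 + D\right) \frac{1}{P - 8}}{2} = \frac{3}{2} - \frac{\left(4 + D\right) \frac{1}{-8 + P}}{2} = \frac{3}{2} - \frac{\frac{1}{-8 + P} \left(4 + D\right)}{2} = \frac{3}{2} - \frac{4 + D}{2 \left(-8 + P\right)}$)
$I = 4$
$G{\left(z,W \right)} = W z$
$G{\left(-5,I \right)} B{\left(38,4 \right)} = 4 \left(-5\right) \frac{-28 - 4 + 3 \cdot 38}{2 \left(-8 + 38\right)} = - 20 \frac{-28 - 4 + 114}{2 \cdot 30} = - 20 \cdot \frac{1}{2} \cdot \frac{1}{30} \cdot 82 = \left(-20\right) \frac{41}{30} = - \frac{82}{3}$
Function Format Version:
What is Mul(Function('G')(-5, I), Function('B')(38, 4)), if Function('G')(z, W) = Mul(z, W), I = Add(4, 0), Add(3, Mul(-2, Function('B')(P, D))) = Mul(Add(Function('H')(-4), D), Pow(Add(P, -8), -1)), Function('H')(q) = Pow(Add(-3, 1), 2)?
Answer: Rational(-82, 3) ≈ -27.333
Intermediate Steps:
Function('H')(q) = 4 (Function('H')(q) = Pow(-2, 2) = 4)
Function('B')(P, D) = Add(Rational(3, 2), Mul(Rational(-1, 2), Pow(Add(-8, P), -1), Add(4, D))) (Function('B')(P, D) = Add(Rational(3, 2), Mul(Rational(-1, 2), Mul(Add(4, D), Pow(Add(P, -8), -1)))) = Add(Rational(3, 2), Mul(Rational(-1, 2), Mul(Add(4, D), Pow(Add(-8, P), -1)))) = Add(Rational(3, 2), Mul(Rational(-1, 2), Mul(Pow(Add(-8, P), -1), Add(4, D)))) = Add(Rational(3, 2), Mul(Rational(-1, 2), Pow(Add(-8, P), -1), Add(4, D))))
I = 4
Function('G')(z, W) = Mul(W, z)
Mul(Function('G')(-5, I), Function('B')(38, 4)) = Mul(Mul(4, -5), Mul(Rational(1, 2), Pow(Add(-8, 38), -1), Add(-28, Mul(-1, 4), Mul(3, 38)))) = Mul(-20, Mul(Rational(1, 2), Pow(30, -1), Add(-28, -4, 114))) = Mul(-20, Mul(Rational(1, 2), Rational(1, 30), 82)) = Mul(-20, Rational(41, 30)) = Rational(-82, 3)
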